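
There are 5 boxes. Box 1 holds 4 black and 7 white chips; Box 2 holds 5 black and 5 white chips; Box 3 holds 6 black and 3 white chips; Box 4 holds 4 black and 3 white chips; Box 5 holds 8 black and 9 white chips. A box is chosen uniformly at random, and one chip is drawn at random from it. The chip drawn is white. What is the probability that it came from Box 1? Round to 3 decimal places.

Tabulate prior·likelihood by source: [1] prior 0.2, lik 0.6364, product 0.1273; [2] prior 0.2, lik 0.5, product 0.1000; [3] prior 0.2, lik 0.3333, product 0.06667; [4] prior 0.2, lik 0.4286, product 0.08571; [5] prior 0.2, lik 0.5294, product 0.1059.
Normalizing constant = 0.48554; the posterior for Box 1 is its product over the sum, 0.1273/0.48554 = 0.262.

Posterior probability ≈ 0.262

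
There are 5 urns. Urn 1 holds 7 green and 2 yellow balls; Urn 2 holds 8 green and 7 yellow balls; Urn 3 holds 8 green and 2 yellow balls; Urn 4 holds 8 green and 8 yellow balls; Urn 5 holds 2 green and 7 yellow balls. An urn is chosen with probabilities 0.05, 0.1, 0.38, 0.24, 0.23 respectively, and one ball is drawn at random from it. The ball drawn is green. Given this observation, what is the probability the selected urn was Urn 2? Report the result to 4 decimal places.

P(green|Urn 1) = 0.7778; P(green|Urn 2) = 0.5333; P(green|Urn 3) = 0.8; P(green|Urn 4) = 0.5; P(green|Urn 5) = 0.2222.
Prior × likelihood for each source: 0.05·0.7778=0.03889, 0.1·0.5333=0.05333, 0.38·0.8=0.3040, 0.24·0.5=0.1200, 0.23·0.2222=0.05111. Summing gives P(green) = 0.56733.
P(Urn 2 | green) = 0.05333 / 0.56733 = 0.0940.

Posterior probability ≈ 0.0940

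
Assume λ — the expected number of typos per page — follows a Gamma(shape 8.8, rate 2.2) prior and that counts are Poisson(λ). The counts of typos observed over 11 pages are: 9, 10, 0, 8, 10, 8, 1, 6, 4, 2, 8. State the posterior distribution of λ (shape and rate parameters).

Posterior: Gamma(shape=74.8, rate=13.2)

The Poisson likelihood adds the total count to the shape and the number of exposure periods to the rate. Here ∑xᵢ = 66 and n = 11, so shape 8.8→74.8 and rate 2.2→13.2.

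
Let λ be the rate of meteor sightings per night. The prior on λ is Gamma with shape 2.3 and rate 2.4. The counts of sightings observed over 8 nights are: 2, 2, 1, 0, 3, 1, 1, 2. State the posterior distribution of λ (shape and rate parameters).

The Poisson likelihood adds the total count to the shape and the number of exposure periods to the rate. Here ∑xᵢ = 12 and n = 8, so shape 2.3→14.3 and rate 2.4→10.4.

Posterior: Gamma(shape=14.3, rate=10.4)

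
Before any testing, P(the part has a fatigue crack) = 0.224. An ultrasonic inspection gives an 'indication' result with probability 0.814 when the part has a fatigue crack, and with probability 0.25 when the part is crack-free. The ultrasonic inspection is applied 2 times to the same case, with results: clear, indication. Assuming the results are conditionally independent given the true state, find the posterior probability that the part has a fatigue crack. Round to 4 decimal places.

Posterior P(H) ≈ 0.1890

Let H be the event that the part has a fatigue crack; start with P(H) = 0.224. P('indication'|H) = 0.814, P('indication'|¬H) = 0.25.
Update on result 1 ('clear'): P(H) ← 0.186·0.2240 / (0.186·0.2240 + 0.75·0.7760) = 0.041664/0.62366 = 0.0668.
Update on result 2 ('indication'): P(H) ← 0.814·0.0668 / (0.814·0.0668 + 0.25·0.9332) = 0.054379/0.28768 = 0.1890.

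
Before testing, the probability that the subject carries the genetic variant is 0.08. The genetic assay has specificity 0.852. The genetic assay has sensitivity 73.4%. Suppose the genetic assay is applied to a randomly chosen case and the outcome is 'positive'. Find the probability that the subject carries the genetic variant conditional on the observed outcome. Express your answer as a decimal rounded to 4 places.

Write H for 'the subject carries the genetic variant'. Prior odds H:¬H = 0.08/0.92 = 0.086957. For the 'positive' outcome, the likelihood ratio is 0.734/0.148 = 4.9595.
Posterior odds = 0.086957 × 4.9595 = 0.43126, so P(H|E) = 0.43126/(1+0.43126) = 0.3013.

P(H | E) ≈ 0.3013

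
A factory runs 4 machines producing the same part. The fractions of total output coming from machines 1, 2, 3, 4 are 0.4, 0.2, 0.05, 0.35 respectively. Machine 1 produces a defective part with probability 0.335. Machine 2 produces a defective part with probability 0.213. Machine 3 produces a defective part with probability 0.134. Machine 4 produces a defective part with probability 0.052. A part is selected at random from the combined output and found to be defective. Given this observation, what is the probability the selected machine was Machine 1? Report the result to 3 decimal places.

Posterior probability ≈ 0.665

Tabulate prior·likelihood by source: [1] prior 0.4, lik 0.335, product 0.1340; [2] prior 0.2, lik 0.213, product 0.04260; [3] prior 0.05, lik 0.134, product 0.006700; [4] prior 0.35, lik 0.052, product 0.01820.
Normalizing constant = 0.20150; the posterior for Machine 1 is its product over the sum, 0.1340/0.20150 = 0.665.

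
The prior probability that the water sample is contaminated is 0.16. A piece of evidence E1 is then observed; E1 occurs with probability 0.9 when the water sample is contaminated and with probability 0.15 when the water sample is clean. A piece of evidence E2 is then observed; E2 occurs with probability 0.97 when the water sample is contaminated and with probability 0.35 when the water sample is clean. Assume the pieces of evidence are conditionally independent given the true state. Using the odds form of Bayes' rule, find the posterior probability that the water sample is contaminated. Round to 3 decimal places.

Posterior probability ≈ 0.760

Prior odds = 0.16/(1−0.16) = 0.19048.
Likelihood ratio for E1 = 0.9/0.15 = 6.0000.
Likelihood ratio for E2 = 0.97/0.35 = 2.7714.
Posterior odds = prior odds × LR₁ × LR₂ = 3.1673.
Posterior probability = odds/(1+odds) = 3.1673/4.1673 = 0.760.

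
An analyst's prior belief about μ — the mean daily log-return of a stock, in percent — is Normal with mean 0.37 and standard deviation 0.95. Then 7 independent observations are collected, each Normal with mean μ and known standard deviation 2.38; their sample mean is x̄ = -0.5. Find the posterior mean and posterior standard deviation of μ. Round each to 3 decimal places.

Posterior mean ≈ -0.089; posterior SD ≈ 0.653

With known σ, the Normal prior is conjugate. Weight on the data is w = (n/σ²)/(n/σ² + 1/τ₀²) = 1.23579/(1.23579+1.10803) = 0.52725.
Posterior mean = w·x̄ + (1−w)·μ₀ = 0.52725·-0.5 + 0.47275·0.37 = -0.089. Posterior variance = 1/(1.23579+1.10803) = 0.426654, so SD = 0.653.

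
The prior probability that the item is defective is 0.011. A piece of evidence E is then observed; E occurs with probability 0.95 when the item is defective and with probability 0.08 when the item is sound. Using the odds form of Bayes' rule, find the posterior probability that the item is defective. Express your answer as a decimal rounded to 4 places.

Prior odds = 0.011/(1−0.011) = 0.011122.
Likelihood ratio for E = 0.95/0.08 = 11.875.
Posterior odds = prior odds × LR = 0.13208.
Posterior probability = odds/(1+odds) = 0.13208/1.1321 = 0.1167.

Posterior probability ≈ 0.1167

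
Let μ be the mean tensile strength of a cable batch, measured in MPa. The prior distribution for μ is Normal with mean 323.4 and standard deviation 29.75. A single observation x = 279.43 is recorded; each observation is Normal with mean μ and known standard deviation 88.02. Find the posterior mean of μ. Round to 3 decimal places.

Prior precision 1/τ₀² = 1/29.75² = 0.00112986; data precision n/σ² = 1/88.02² = 0.00012907.
Posterior precision = 0.00112986 + 0.00012907 = 0.00125894.
Posterior mean = (0.00112986·323.4 + 0.00012907·279.43) / 0.00125894 = 318.892.

Posterior mean ≈ 318.892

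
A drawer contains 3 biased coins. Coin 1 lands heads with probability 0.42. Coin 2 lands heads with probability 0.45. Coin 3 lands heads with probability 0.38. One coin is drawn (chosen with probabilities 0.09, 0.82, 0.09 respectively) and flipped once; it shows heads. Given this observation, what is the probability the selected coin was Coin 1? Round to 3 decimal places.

P(heads|C1) = 0.42; P(heads|C2) = 0.45; P(heads|C3) = 0.38.
Prior × likelihood for each source: 0.09·0.42=0.03780, 0.82·0.45=0.3690, 0.09·0.38=0.03420. Summing gives P(heads) = 0.44100.
P(Coin 1 | heads) = 0.03780 / 0.44100 = 0.086.

Posterior probability ≈ 0.086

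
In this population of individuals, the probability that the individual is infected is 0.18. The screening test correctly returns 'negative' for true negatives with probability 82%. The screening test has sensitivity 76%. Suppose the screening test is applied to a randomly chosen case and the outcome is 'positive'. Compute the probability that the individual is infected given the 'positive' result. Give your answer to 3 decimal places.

P(H | E) ≈ 0.481

Let H be the event that the individual is infected. P(H) = 0.18, so P(¬H) = 0.82. With E the 'positive' result, P(E|H) = 0.76 and P(E|¬H) = 0.18.
P(E) = 0.76·0.18 + 0.18·0.82 = 0.13680 + 0.14760 = 0.28440.
By Bayes' theorem, P(H|E) = 0.13680 / 0.28440 = 0.481.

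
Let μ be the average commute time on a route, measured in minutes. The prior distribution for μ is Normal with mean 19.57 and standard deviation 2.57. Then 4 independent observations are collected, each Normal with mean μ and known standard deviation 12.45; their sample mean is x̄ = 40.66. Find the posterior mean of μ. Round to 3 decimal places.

Posterior mean ≈ 22.641

With known σ, the Normal prior is conjugate. Weight on the data is w = (n/σ²)/(n/σ² + 1/τ₀²) = 0.0258060/(0.0258060+0.151403) = 0.14563.
Posterior mean = w·x̄ + (1−w)·μ₀ = 0.14563·40.66 + 0.85437·19.57 = 22.641.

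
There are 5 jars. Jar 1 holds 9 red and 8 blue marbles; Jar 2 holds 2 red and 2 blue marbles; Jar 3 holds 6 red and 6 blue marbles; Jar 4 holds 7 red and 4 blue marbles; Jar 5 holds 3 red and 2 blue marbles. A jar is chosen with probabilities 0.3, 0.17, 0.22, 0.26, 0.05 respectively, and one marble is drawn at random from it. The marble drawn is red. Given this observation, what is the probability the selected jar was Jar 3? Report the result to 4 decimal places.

P(red|Jar 1) = 0.5294; P(red|Jar 2) = 0.5; P(red|Jar 3) = 0.5; P(red|Jar 4) = 0.6364; P(red|Jar 5) = 0.6.
Prior × likelihood for each source: 0.3·0.5294=0.1588, 0.17·0.5=0.08500, 0.22·0.5=0.1100, 0.26·0.6364=0.1655, 0.05·0.6=0.03000. Summing gives P(red) = 0.54928.
P(Jar 3 | red) = 0.1100 / 0.54928 = 0.2003.

Posterior probability ≈ 0.2003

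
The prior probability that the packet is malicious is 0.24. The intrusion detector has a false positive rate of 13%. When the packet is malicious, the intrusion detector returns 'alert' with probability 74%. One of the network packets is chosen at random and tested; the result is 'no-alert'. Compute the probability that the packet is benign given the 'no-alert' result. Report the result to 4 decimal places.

Write H for 'the packet is malicious'. Prior odds H:¬H = 0.24/0.76 = 0.31579. For the 'no-alert' outcome, the likelihood ratio is 0.26/0.87 = 0.29885.
Posterior odds = 0.31579 × 0.29885 = 0.094374, so P(H|E) = 0.094374/(1+0.094374) = 0.0862. Then P(¬H|E) = 1 − 0.0862 = 0.9138.

P(¬H | E) ≈ 0.9138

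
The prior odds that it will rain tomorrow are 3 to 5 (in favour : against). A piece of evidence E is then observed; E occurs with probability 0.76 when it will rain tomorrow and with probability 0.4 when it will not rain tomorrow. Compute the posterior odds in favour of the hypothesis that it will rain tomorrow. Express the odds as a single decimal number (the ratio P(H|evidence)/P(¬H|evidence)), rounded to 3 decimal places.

Posterior odds ≈ 1.140

Prior odds = 3/5 = 0.60000.
Likelihood ratio for E = 0.76/0.4 = 1.9000.
Posterior odds = prior odds × LR = 1.1400.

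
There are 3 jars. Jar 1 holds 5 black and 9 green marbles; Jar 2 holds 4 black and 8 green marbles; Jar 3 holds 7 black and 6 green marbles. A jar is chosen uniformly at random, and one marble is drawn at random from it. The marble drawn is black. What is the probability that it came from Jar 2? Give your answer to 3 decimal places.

Posterior probability ≈ 0.271

P(black|Jar 1) = 0.3571; P(black|Jar 2) = 0.3333; P(black|Jar 3) = 0.5385.
Prior × likelihood for each source: 0.333333·0.3571=0.1190, 0.333333·0.3333=0.1111, 0.333333·0.5385=0.1795. Summing gives P(black) = 0.40965.
P(Jar 2 | black) = 0.1111 / 0.40965 = 0.271.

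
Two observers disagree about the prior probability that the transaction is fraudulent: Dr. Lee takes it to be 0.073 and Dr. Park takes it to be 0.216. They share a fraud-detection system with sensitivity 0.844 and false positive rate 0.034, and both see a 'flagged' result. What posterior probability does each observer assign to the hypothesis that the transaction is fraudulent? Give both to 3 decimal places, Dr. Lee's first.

The likelihood ratio for a 'flagged' result is 0.844/0.034 = 24.824.
Dr. Lee: prior odds 0.073/0.927 = 0.078749; posterior odds 1.9548; posterior probability 0.662.
Dr. Park: prior odds 0.216/0.784 = 0.27551; posterior odds 6.8391; posterior probability 0.872.

Dr. Lee: 0.662; Dr. Park: 0.872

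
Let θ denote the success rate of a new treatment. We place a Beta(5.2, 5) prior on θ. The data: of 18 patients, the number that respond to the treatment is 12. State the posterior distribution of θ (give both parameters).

Posterior: Beta(17.2, 11)

The binomial likelihood is conjugate to the Beta prior: with 12 successes and 6 failures, the posterior is Beta(5.2+12, 5+6) = Beta(17.2, 11).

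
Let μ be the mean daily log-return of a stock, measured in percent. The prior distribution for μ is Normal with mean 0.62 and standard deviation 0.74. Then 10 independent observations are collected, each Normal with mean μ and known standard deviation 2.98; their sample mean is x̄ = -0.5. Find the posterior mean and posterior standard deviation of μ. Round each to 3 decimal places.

With known σ, the Normal prior is conjugate. Weight on the data is w = (n/σ²)/(n/σ² + 1/τ₀²) = 1.12608/(1.12608+1.82615) = 0.38143.
Posterior mean = w·x̄ + (1−w)·μ₀ = 0.38143·-0.5 + 0.61857·0.62 = 0.193. Posterior variance = 1/(1.12608+1.82615) = 0.338727, so SD = 0.582.

Posterior mean ≈ 0.193; posterior SD ≈ 0.582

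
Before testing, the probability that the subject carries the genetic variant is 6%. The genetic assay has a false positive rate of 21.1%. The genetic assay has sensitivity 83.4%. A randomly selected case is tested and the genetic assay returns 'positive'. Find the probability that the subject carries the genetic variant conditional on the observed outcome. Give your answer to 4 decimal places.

Let H be the event that the subject carries the genetic variant. P(H) = 0.06, so P(¬H) = 0.94. With E the 'positive' result, P(E|H) = 0.834 and P(E|¬H) = 0.211.
P(E) = 0.834·0.06 + 0.211·0.94 = 0.050040 + 0.19834 = 0.24838.
By Bayes' theorem, P(H|E) = 0.050040 / 0.24838 = 0.2015.

P(H | E) ≈ 0.2015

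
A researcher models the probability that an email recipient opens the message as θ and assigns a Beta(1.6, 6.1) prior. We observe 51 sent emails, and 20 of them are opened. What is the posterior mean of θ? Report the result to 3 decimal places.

The binomial likelihood is conjugate to the Beta prior: with 20 successes and 31 failures, the posterior is Beta(1.6+20, 6.1+31) = Beta(21.6, 37.1).
E[θ | data] = 21.6/(21.6+37.1) = 0.368.

Posterior mean ≈ 0.368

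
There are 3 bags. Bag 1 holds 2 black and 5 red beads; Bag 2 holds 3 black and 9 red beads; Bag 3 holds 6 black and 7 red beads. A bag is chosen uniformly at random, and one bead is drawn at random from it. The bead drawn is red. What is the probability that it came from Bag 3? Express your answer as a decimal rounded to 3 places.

Posterior probability ≈ 0.269

P(red|Bag 1) = 0.7143; P(red|Bag 2) = 0.75; P(red|Bag 3) = 0.5385.
Prior × likelihood for each source: 0.333333·0.7143=0.2381, 0.333333·0.75=0.2500, 0.333333·0.5385=0.1795. Summing gives P(red) = 0.66758.
P(Bag 3 | red) = 0.1795 / 0.66758 = 0.269.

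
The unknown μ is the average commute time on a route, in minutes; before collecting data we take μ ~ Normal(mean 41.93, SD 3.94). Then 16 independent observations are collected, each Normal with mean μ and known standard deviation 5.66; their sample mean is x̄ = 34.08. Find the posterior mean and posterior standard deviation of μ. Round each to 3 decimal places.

With known σ, the Normal prior is conjugate. Weight on the data is w = (n/σ²)/(n/σ² + 1/τ₀²) = 0.499444/(0.499444+0.0644180) = 0.88576.
Posterior mean = w·x̄ + (1−w)·μ₀ = 0.88576·34.08 + 0.11424·41.93 = 34.977. Posterior variance = 1/(0.499444+0.0644180) = 1.77348, so SD = 1.332.

Posterior mean ≈ 34.977; posterior SD ≈ 1.332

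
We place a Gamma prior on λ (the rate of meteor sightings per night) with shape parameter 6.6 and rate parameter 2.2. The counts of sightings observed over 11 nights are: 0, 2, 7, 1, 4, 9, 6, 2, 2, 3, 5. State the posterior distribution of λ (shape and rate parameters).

Total count ∑xᵢ = 41 over n = 11 nights.
Gamma is conjugate to the Poisson likelihood: posterior is Gamma(shape = 6.6+41 = 47.6, rate = 2.2+11 = 13.2).

Posterior: Gamma(shape=47.6, rate=13.2)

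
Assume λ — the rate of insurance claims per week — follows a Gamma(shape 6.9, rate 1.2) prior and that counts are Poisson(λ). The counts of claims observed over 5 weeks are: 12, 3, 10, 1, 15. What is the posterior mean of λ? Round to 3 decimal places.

Total count ∑xᵢ = 41 over n = 5 weeks.
Gamma is conjugate to the Poisson likelihood: posterior is Gamma(shape = 6.9+41 = 47.9, rate = 1.2+5 = 6.2).
Posterior mean = shape/rate = 47.9/6.2 = 7.726.

Posterior mean ≈ 7.726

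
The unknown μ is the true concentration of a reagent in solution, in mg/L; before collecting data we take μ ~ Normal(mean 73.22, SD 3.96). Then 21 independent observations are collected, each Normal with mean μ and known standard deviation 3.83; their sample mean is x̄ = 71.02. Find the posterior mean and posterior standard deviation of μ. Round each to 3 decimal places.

Posterior mean ≈ 71.114; posterior SD ≈ 0.818

Prior precision 1/τ₀² = 1/3.96² = 0.0637690; data precision n/σ² = 21/3.83² = 1.43160.
Posterior precision = 0.0637690 + 1.43160 = 1.49537, giving posterior SD = 1/√1.49537 = 0.818.
Posterior mean = (0.0637690·73.22 + 1.43160·71.02) / 1.49537 = 71.114.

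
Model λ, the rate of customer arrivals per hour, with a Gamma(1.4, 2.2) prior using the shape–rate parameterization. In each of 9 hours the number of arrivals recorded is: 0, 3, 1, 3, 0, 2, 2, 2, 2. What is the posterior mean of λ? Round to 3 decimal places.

Posterior mean ≈ 1.464

The Poisson likelihood adds the total count to the shape and the number of exposure periods to the rate. Here ∑xᵢ = 15 and n = 9, so shape 1.4→16.4 and rate 2.2→11.2.
Posterior mean = shape/rate = 16.4/11.2 = 1.464.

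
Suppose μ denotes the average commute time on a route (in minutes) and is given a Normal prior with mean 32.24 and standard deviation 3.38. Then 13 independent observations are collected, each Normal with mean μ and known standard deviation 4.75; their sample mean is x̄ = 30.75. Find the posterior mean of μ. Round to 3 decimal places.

Posterior mean ≈ 30.947

Prior precision 1/τ₀² = 1/3.38² = 0.0875319; data precision n/σ² = 13/4.75² = 0.576177.
Posterior precision = 0.0875319 + 0.576177 = 0.663709.
Posterior mean = (0.0875319·32.24 + 0.576177·30.75) / 0.663709 = 30.947.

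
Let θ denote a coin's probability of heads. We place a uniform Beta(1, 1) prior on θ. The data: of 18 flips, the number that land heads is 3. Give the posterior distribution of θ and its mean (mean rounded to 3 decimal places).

Observing 3 successes and 15 failures updates Beta(1, 1) by adding the success and failure counts to the two shape parameters: α = 1+3 = 4, β = 1+15 = 16.
E[θ | data] = 4/(4+16) = 0.200.

Posterior: Beta(4, 16); mean ≈ 0.200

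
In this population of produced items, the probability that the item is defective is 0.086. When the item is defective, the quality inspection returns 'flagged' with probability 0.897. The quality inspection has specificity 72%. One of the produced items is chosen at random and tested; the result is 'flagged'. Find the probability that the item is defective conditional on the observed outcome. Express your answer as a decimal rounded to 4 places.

P(H | E) ≈ 0.2316

Let H be the event that the item is defective. P(H) = 0.086, so P(¬H) = 0.914. With E the 'flagged' result, P(E|H) = 0.897 and P(E|¬H) = 0.28.
P(E) = 0.897·0.086 + 0.28·0.914 = 0.077142 + 0.25592 = 0.33306.
By Bayes' theorem, P(H|E) = 0.077142 / 0.33306 = 0.2316.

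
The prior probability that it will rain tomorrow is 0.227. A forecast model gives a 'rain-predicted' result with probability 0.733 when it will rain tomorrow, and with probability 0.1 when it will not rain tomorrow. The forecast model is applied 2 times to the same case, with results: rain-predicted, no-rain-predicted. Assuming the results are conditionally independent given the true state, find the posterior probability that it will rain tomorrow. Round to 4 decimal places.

With H the event that it will rain tomorrow, the joint likelihood of the observed sequence is P(data|H) = 0.733·0.267 = 0.19571 and P(data|¬H) = 0.1·0.9 = 0.090000.
Bayes: P(H|data) = 0.227·0.19571 / (0.227·0.19571 + 0.773·0.090000) = 0.044426/0.11400 = 0.3897.

Posterior P(H) ≈ 0.3897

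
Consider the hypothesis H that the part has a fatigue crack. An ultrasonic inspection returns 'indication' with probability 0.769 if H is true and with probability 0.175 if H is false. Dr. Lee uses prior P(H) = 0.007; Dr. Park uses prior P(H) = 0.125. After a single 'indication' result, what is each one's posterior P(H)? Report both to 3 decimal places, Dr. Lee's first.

Dr. Lee: 0.030; Dr. Park: 0.386

P('+'|H) = 0.769, P('+'|¬H) = 0.175.
Dr. Lee: numerator 0.769·0.007 = 0.0053830; evidence = 0.0053830+0.175·0.993 = 0.17916; posterior = 0.030.
Dr. Park: numerator 0.769·0.125 = 0.096125; evidence = 0.096125+0.175·0.875 = 0.24925; posterior = 0.386.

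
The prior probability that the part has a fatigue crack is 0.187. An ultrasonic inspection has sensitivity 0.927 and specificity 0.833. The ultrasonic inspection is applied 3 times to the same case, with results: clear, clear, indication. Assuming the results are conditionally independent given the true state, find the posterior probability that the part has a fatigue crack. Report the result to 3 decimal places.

Posterior P(H) ≈ 0.010

Let H be the event that the part has a fatigue crack; start with P(H) = 0.187. P('indication'|H) = 0.927, P('indication'|¬H) = 0.167.
Update on result 1 ('clear'): P(H) ← 0.073·0.1870 / (0.073·0.1870 + 0.833·0.8130) = 0.013651/0.69088 = 0.0198.
Update on result 2 ('clear'): P(H) ← 0.073·0.0198 / (0.073·0.0198 + 0.833·0.9802) = 0.0014424/0.81798 = 0.0018.
Update on result 3 ('indication'): P(H) ← 0.927·0.0018 / (0.927·0.0018 + 0.167·0.9982) = 0.0016346/0.16834 = 0.0097.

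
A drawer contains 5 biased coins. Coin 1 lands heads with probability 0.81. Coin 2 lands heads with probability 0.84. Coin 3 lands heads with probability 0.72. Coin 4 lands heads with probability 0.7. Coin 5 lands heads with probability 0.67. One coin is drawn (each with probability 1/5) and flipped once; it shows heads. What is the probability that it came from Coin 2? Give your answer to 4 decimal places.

Tabulate prior·likelihood by source: [1] prior 0.2, lik 0.81, product 0.1620; [2] prior 0.2, lik 0.84, product 0.1680; [3] prior 0.2, lik 0.72, product 0.1440; [4] prior 0.2, lik 0.7, product 0.1400; [5] prior 0.2, lik 0.67, product 0.1340.
Normalizing constant = 0.74800; the posterior for Coin 2 is its product over the sum, 0.1680/0.74800 = 0.2246.

Posterior probability ≈ 0.2246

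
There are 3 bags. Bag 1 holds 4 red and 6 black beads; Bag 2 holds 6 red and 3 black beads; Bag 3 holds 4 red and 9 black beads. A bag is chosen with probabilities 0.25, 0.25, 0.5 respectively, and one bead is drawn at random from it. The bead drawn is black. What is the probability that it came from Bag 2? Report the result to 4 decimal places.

Posterior probability ≈ 0.1438

P(black|Bag 1) = 0.6; P(black|Bag 2) = 0.3333; P(black|Bag 3) = 0.6923.
Prior × likelihood for each source: 0.25·0.6=0.1500, 0.25·0.3333=0.08333, 0.5·0.6923=0.3462. Summing gives P(black) = 0.57949.
P(Bag 2 | black) = 0.08333 / 0.57949 = 0.1438.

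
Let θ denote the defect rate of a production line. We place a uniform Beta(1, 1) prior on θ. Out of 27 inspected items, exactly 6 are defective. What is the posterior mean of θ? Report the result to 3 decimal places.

Posterior mean ≈ 0.241

Observing 6 successes and 21 failures updates Beta(1, 1) by adding the success and failure counts to the two shape parameters: α = 1+6 = 7, β = 1+21 = 22.
Posterior mean = α/(α+β) = 7/29 = 0.241.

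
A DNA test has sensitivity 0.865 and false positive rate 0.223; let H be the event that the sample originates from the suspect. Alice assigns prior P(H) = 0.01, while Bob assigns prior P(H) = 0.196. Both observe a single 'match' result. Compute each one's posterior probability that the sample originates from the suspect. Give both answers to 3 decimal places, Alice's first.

P('+'|H) = 0.865, P('+'|¬H) = 0.223.
Alice: numerator 0.865·0.01 = 0.0086500; evidence = 0.0086500+0.223·0.99 = 0.22942; posterior = 0.038.
Bob: numerator 0.865·0.196 = 0.16954; evidence = 0.16954+0.223·0.804 = 0.34883; posterior = 0.486.

Alice: 0.038; Bob: 0.486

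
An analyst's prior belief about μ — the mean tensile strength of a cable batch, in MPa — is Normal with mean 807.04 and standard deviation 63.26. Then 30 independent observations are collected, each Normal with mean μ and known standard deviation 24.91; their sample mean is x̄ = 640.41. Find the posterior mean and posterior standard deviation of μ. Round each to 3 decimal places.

Prior precision 1/τ₀² = 1/63.26² = 0.00024989; data precision n/σ² = 30/24.91² = 0.0483475.
Posterior precision = 0.00024989 + 0.0483475 = 0.0485974, giving posterior SD = 1/√0.0485974 = 4.536.
Posterior mean = (0.00024989·807.04 + 0.0483475·640.41) / 0.0485974 = 641.267.

Posterior mean ≈ 641.267; posterior SD ≈ 4.536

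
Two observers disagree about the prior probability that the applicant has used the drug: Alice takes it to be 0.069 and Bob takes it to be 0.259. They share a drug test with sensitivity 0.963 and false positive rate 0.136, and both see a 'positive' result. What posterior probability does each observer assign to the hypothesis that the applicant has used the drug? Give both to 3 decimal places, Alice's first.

P('+'|H) = 0.963, P('+'|¬H) = 0.136.
Alice: numerator 0.963·0.069 = 0.066447; evidence = 0.066447+0.136·0.931 = 0.19306; posterior = 0.344.
Bob: numerator 0.963·0.259 = 0.24942; evidence = 0.24942+0.136·0.741 = 0.35019; posterior = 0.712.

Alice: 0.344; Bob: 0.712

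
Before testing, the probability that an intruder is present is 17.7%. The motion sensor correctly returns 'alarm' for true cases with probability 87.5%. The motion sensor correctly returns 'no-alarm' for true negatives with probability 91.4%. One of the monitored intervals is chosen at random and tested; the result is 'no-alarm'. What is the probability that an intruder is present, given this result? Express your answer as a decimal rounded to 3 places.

Let H be the event that an intruder is present. P(H) = 0.177, so P(¬H) = 0.823. With E the 'no-alarm' result, P(E|H) = 0.125 and P(E|¬H) = 0.914.
P(E) = 0.125·0.177 + 0.914·0.823 = 0.022125 + 0.75222 = 0.77435.
By Bayes' theorem, P(H|E) = 0.022125 / 0.77435 = 0.029.

P(H | E) ≈ 0.029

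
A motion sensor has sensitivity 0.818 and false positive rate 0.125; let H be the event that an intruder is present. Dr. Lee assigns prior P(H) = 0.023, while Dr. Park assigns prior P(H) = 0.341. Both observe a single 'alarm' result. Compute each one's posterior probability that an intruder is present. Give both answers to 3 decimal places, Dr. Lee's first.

The likelihood ratio for an 'alarm' result is 0.818/0.125 = 6.5440.
Dr. Lee: prior odds 0.023/0.977 = 0.023541; posterior odds 0.15406; posterior probability 0.133.
Dr. Park: prior odds 0.341/0.659 = 0.51745; posterior odds 3.3862; posterior probability 0.772.

Dr. Lee: 0.133; Dr. Park: 0.772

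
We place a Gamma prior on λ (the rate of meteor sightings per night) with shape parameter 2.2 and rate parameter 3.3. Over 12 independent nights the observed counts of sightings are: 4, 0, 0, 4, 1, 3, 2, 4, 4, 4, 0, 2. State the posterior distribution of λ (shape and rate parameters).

The Poisson likelihood adds the total count to the shape and the number of exposure periods to the rate. Here ∑xᵢ = 28 and n = 12, so shape 2.2→30.2 and rate 3.3→15.3.

Posterior: Gamma(shape=30.2, rate=15.3)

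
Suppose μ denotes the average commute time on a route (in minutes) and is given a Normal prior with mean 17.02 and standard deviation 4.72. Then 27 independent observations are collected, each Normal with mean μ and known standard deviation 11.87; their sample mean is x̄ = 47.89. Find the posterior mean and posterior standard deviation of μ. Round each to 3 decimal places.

Prior precision 1/τ₀² = 1/4.72² = 0.0448865; data precision n/σ² = 27/11.87² = 0.191629.
Posterior precision = 0.0448865 + 0.191629 = 0.236516, giving posterior SD = 1/√0.236516 = 2.056.
Posterior mean = (0.0448865·17.02 + 0.191629·47.89) / 0.236516 = 42.031.

Posterior mean ≈ 42.031; posterior SD ≈ 2.056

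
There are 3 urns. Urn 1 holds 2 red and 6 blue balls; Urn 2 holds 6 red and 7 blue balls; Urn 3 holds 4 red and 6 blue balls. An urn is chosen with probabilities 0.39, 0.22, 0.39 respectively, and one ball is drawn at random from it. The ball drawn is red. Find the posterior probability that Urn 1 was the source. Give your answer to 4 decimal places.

P(red|Urn 1) = 0.25; P(red|Urn 2) = 0.4615; P(red|Urn 3) = 0.4.
Prior × likelihood for each source: 0.39·0.25=0.09750, 0.22·0.4615=0.1015, 0.39·0.4=0.1560. Summing gives P(red) = 0.35504.
P(Urn 1 | red) = 0.09750 / 0.35504 = 0.2746.

Posterior probability ≈ 0.2746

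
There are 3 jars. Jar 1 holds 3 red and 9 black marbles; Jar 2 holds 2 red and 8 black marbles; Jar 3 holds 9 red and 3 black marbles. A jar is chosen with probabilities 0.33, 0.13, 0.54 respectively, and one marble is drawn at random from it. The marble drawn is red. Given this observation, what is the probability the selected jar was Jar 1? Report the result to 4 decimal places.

Posterior probability ≈ 0.1607

P(red|Jar 1) = 0.25; P(red|Jar 2) = 0.2; P(red|Jar 3) = 0.75.
Prior × likelihood for each source: 0.33·0.25=0.08250, 0.13·0.2=0.02600, 0.54·0.75=0.4050. Summing gives P(red) = 0.51350.
P(Jar 1 | red) = 0.08250 / 0.51350 = 0.1607.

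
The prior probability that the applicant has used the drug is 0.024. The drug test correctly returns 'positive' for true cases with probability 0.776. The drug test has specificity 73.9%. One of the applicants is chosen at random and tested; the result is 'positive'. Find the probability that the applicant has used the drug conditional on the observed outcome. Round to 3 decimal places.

Write H for 'the applicant has used the drug'. Prior odds H:¬H = 0.024/0.976 = 0.024590. For the 'positive' outcome, the likelihood ratio is 0.776/0.261 = 2.9732.
Posterior odds = 0.024590 × 2.9732 = 0.073111, so P(H|E) = 0.073111/(1+0.073111) = 0.068.

P(H | E) ≈ 0.068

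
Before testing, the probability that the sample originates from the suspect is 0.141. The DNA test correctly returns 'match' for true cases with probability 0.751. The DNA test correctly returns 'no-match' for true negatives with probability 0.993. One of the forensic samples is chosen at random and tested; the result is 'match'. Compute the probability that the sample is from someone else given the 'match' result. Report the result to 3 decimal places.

P(¬H | E) ≈ 0.054

Let H be the event that the sample originates from the suspect. P(H) = 0.141, so P(¬H) = 0.859. With E the 'match' result, P(E|H) = 0.751 and P(E|¬H) = 0.007.
P(E) = 0.751·0.141 + 0.007·0.859 = 0.10589 + 0.0060130 = 0.11190.
By Bayes' theorem, P(H|E) = 0.10589 / 0.11190 = 0.946. Hence P(¬H|E) = 1 − 0.946 = 0.054.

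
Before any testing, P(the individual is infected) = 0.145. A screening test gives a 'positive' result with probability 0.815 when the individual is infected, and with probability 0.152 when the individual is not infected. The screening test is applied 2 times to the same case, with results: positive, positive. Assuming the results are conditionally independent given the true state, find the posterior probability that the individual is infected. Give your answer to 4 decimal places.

With H the event that the individual is infected, the joint likelihood of the observed sequence is P(data|H) = 0.815·0.815 = 0.66422 and P(data|¬H) = 0.152·0.152 = 0.023104.
Bayes: P(H|data) = 0.145·0.66422 / (0.145·0.66422 + 0.855·0.023104) = 0.096313/0.11607 = 0.8298.

Posterior P(H) ≈ 0.8298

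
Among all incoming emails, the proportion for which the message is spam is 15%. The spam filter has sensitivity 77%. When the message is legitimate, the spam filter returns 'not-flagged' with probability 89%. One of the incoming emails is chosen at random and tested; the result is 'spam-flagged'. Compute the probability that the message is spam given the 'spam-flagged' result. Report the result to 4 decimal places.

Let H be the event that the message is spam. P(H) = 0.15, so P(¬H) = 0.85. With E the 'spam-flagged' result, P(E|H) = 0.77 and P(E|¬H) = 0.11.
P(E) = 0.77·0.15 + 0.11·0.85 = 0.11550 + 0.093500 = 0.20900.
By Bayes' theorem, P(H|E) = 0.11550 / 0.20900 = 0.5526.

P(H | E) ≈ 0.5526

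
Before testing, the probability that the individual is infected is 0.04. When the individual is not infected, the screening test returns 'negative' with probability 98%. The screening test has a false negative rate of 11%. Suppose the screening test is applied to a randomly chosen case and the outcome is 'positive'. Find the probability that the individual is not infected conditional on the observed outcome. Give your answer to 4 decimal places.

P(¬H | E) ≈ 0.3504

Let H be the event that the individual is infected. P(H) = 0.04, so P(¬H) = 0.96. With E the 'positive' result, P(E|H) = 0.89 and P(E|¬H) = 0.02.
P(E) = 0.89·0.04 + 0.02·0.96 = 0.035600 + 0.019200 = 0.054800.
By Bayes' theorem, P(H|E) = 0.035600 / 0.054800 = 0.6496. Hence P(¬H|E) = 1 − 0.6496 = 0.3504.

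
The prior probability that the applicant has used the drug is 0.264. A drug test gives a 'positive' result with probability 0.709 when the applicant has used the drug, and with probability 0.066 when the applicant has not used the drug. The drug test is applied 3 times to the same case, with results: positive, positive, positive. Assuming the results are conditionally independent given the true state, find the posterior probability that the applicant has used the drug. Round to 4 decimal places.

Posterior P(H) ≈ 0.9978

Let H be the event that the applicant has used the drug; start with P(H) = 0.264. P('positive'|H) = 0.709, P('positive'|¬H) = 0.066.
Update on result 1 ('positive'): P(H) ← 0.709·0.2640 / (0.709·0.2640 + 0.066·0.7360) = 0.18718/0.23575 = 0.7940.
Update on result 2 ('positive'): P(H) ← 0.709·0.7940 / (0.709·0.7940 + 0.066·0.2060) = 0.56291/0.57651 = 0.9764.
Update on result 3 ('positive'): P(H) ← 0.709·0.9764 / (0.709·0.9764 + 0.066·0.0236) = 0.69228/0.69383 = 0.9978.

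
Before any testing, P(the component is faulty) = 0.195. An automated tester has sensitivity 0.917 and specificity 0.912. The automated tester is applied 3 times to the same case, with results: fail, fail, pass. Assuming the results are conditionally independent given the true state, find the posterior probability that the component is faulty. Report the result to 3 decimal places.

With H the event that the component is faulty, the joint likelihood of the observed sequence is P(data|H) = 0.917·0.917·0.083 = 0.069794 and P(data|¬H) = 0.088·0.088·0.912 = 0.0070625.
Bayes: P(H|data) = 0.195·0.069794 / (0.195·0.069794 + 0.805·0.0070625) = 0.013610/0.019295 = 0.7053.

Posterior P(H) ≈ 0.705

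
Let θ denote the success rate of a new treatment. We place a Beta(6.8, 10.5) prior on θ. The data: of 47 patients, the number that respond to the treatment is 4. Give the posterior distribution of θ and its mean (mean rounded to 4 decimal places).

Observing 4 successes and 43 failures updates Beta(6.8, 10.5) by adding the success and failure counts to the two shape parameters: α = 6.8+4 = 10.8, β = 10.5+43 = 53.5.
E[θ | data] = 10.8/(10.8+53.5) = 0.1680.

Posterior: Beta(10.8, 53.5); mean ≈ 0.1680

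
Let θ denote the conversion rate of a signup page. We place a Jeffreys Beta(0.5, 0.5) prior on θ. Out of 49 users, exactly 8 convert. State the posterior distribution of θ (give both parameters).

Posterior: Beta(8.5, 41.5)

The binomial likelihood is conjugate to the Beta prior: with 8 successes and 41 failures, the posterior is Beta(0.5+8, 0.5+41) = Beta(8.5, 41.5).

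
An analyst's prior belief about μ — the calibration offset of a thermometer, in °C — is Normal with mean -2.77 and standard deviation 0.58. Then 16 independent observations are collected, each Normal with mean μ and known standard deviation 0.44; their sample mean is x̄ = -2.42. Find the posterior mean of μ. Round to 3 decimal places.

Prior precision 1/τ₀² = 1/0.58² = 2.97265; data precision n/σ² = 16/0.44² = 82.6446.
Posterior precision = 2.97265 + 82.6446 = 85.6173.
Posterior mean = (2.97265·-2.77 + 82.6446·-2.42) / 85.6173 = -2.432.

Posterior mean ≈ -2.432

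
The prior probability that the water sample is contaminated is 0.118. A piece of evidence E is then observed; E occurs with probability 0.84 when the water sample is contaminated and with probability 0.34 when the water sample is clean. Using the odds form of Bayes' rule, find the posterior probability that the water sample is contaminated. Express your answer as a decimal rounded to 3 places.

Prior odds = 0.118/(1−0.118) = 0.13379. In log-odds, ln(0.13379) = -2.0115.
Add log likelihood ratio: ln(2.4706) = 0.90446.
Posterior log-odds = -1.1071, so posterior odds = exp(-1.1071) = 0.33053. Converting, P(H|E) = 0.33053/1.3305 = 0.248.

Posterior probability ≈ 0.248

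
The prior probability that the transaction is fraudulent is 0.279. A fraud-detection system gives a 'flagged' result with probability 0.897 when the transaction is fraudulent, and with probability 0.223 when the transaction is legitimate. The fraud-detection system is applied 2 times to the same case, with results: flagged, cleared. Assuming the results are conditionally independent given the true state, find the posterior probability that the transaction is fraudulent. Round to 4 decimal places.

Let H be the event that the transaction is fraudulent; start with P(H) = 0.279. P('flagged'|H) = 0.897, P('flagged'|¬H) = 0.223.
Update on result 1 ('flagged'): P(H) ← 0.897·0.2790 / (0.897·0.2790 + 0.223·0.7210) = 0.25026/0.41105 = 0.6088.
Update on result 2 ('cleared'): P(H) ← 0.103·0.6088 / (0.103·0.6088 + 0.777·0.3912) = 0.062711/0.36664 = 0.1710.

Posterior P(H) ≈ 0.1710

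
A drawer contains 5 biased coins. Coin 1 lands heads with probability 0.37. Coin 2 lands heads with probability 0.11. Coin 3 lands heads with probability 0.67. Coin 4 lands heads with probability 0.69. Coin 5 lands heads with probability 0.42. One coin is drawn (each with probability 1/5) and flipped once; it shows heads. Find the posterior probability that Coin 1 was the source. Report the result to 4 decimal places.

Posterior probability ≈ 0.1637

Tabulate prior·likelihood by source: [1] prior 0.2, lik 0.37, product 0.07400; [2] prior 0.2, lik 0.11, product 0.02200; [3] prior 0.2, lik 0.67, product 0.1340; [4] prior 0.2, lik 0.69, product 0.1380; [5] prior 0.2, lik 0.42, product 0.08400.
Normalizing constant = 0.45200; the posterior for Coin 1 is its product over the sum, 0.07400/0.45200 = 0.1637.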